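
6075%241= 50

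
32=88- 56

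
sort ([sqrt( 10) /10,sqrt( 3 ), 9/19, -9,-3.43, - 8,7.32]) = [ - 9,-8, - 3.43,  sqrt( 10 ) /10,9/19,sqrt( 3), 7.32]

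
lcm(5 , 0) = 0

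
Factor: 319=11^1*29^1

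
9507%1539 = 273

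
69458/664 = 104 + 201/332 = 104.61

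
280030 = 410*683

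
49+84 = 133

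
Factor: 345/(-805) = -3^1*7^(-1)= - 3/7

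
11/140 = 11/140= 0.08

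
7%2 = 1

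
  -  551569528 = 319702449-871271977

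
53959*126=6798834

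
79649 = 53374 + 26275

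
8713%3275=2163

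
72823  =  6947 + 65876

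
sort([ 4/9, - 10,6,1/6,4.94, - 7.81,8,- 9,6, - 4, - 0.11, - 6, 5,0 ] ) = [ - 10, - 9, - 7.81, - 6,-4, - 0.11,0,1/6,4/9,  4.94,5,6,6,8]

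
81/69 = 1 + 4/23 = 1.17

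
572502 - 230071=342431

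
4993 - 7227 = -2234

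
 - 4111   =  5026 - 9137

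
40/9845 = 8/1969  =  0.00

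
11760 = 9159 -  - 2601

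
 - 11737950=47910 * (  -  245)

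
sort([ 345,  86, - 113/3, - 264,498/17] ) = [-264, - 113/3, 498/17 , 86, 345 ]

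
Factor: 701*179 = 179^1*701^1 = 125479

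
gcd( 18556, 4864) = 4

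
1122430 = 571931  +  550499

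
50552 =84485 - 33933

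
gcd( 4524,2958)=174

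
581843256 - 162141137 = 419702119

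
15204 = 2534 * 6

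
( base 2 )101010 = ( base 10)42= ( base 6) 110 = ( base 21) 20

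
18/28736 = 9/14368 = 0.00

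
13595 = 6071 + 7524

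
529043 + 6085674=6614717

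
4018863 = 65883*61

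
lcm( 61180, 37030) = 1407140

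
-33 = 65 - 98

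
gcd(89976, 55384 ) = 184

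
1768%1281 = 487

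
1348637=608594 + 740043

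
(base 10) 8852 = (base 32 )8KK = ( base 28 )B84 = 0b10001010010100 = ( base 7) 34544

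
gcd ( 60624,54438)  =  6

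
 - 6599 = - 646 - 5953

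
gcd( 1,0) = 1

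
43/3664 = 43/3664=0.01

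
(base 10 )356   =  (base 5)2411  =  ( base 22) G4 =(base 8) 544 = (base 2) 101100100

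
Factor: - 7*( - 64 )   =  448 = 2^6*7^1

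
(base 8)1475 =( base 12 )591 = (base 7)2263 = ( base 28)11h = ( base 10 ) 829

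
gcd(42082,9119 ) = 1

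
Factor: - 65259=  - 3^3 * 2417^1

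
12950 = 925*14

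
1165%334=163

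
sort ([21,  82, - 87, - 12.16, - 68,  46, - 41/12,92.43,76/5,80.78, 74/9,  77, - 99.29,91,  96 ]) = [  -  99.29, - 87, - 68, - 12.16, - 41/12, 74/9, 76/5,21, 46,  77 , 80.78, 82,  91,  92.43,  96] 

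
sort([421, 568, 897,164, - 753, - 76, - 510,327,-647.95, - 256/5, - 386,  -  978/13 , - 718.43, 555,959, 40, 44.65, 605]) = [-753, - 718.43,- 647.95, -510,- 386,  -  76,-978/13, - 256/5, 40, 44.65, 164,327, 421 , 555,568, 605, 897 , 959]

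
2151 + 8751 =10902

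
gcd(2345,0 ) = 2345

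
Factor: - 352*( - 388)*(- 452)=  - 61732352 = - 2^9 * 11^1*97^1*113^1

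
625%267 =91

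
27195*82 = 2229990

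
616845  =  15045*41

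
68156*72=4907232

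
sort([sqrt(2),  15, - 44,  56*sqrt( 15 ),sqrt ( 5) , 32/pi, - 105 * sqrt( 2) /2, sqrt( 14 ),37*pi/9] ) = [ - 105 * sqrt(2)/2, - 44, sqrt (2),  sqrt( 5) , sqrt( 14),32/pi,37  *  pi/9,15,56*sqrt(15)]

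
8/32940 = 2/8235= 0.00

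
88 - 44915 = - 44827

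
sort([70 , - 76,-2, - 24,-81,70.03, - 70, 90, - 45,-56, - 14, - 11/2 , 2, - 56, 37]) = [ -81,-76, - 70, - 56,-56,-45,-24,-14, - 11/2, - 2,2, 37, 70, 70.03,90 ]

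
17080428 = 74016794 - 56936366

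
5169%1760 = 1649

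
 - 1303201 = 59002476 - 60305677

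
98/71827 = 14/10261 = 0.00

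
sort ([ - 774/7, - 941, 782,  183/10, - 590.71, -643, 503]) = [ - 941, - 643, - 590.71,-774/7,183/10, 503, 782 ]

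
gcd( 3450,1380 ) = 690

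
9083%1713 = 518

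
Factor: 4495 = 5^1 * 29^1*31^1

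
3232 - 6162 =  - 2930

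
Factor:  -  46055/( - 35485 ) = 47^( - 1 )*61^1=61/47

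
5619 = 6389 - 770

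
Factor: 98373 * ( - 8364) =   -  2^2*3^2*11^2*17^1*41^1*271^1 = - 822791772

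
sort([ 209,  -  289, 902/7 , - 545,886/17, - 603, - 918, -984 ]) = [ -984,-918, - 603, - 545, - 289, 886/17,902/7, 209]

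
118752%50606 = 17540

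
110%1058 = 110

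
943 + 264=1207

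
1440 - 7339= - 5899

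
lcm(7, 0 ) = 0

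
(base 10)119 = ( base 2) 1110111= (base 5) 434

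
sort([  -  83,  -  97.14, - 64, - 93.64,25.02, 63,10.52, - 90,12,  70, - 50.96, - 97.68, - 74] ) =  [-97.68,-97.14,-93.64, - 90, -83, -74,-64, - 50.96,10.52, 12,25.02,63, 70 ] 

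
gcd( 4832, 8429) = 1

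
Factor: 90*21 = 1890 = 2^1*3^3 *5^1*7^1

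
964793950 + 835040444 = 1799834394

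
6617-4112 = 2505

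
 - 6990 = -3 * 2330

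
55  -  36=19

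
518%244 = 30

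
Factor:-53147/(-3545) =5^( - 1)*709^(  -  1 ) * 53147^1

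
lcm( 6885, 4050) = 68850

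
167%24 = 23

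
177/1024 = 177/1024=0.17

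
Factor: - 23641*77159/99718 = -2^( - 1)*19^1*31^1*47^1*73^( - 1)*131^1*503^1*683^(-1)  =  - 1824115919/99718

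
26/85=26/85 = 0.31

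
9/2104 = 9/2104 = 0.00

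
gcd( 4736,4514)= 74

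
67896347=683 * 99409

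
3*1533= 4599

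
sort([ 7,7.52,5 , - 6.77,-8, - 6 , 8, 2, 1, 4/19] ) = [-8,  -  6.77,  -  6, 4/19,1, 2,5, 7,7.52,  8]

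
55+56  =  111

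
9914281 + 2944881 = 12859162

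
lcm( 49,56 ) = 392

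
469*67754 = 31776626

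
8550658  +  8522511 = 17073169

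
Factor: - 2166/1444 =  - 3/2  =  - 2^( -1)*3^1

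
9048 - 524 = 8524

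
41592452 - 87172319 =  - 45579867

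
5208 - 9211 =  - 4003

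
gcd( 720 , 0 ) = 720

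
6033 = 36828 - 30795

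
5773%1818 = 319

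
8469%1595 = 494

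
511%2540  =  511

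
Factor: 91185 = 3^1*5^1*6079^1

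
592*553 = 327376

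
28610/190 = 150 + 11/19 =150.58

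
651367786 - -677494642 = 1328862428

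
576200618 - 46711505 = 529489113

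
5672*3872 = 21961984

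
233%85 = 63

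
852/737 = 852/737 = 1.16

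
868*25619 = 22237292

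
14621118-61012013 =-46390895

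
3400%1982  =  1418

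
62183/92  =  675 + 83/92 = 675.90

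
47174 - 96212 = -49038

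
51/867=1/17  =  0.06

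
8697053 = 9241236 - 544183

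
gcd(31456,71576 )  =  8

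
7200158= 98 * 73471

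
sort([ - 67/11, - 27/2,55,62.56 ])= [ - 27/2, - 67/11, 55, 62.56 ]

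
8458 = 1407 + 7051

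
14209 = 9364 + 4845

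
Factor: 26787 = 3^1*8929^1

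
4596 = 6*766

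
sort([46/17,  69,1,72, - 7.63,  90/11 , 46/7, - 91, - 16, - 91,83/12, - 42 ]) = [ - 91, - 91, - 42, - 16, - 7.63,1, 46/17,46/7, 83/12, 90/11,69,72] 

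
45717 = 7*6531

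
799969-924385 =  - 124416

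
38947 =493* 79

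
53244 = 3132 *17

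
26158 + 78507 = 104665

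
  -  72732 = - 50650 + -22082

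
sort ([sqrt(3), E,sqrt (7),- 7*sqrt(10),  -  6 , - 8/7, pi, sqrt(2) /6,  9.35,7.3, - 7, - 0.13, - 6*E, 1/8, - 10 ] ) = [ - 7*sqrt(10),-6*E,-10 , - 7, - 6, - 8/7, - 0.13, 1/8, sqrt( 2 )/6, sqrt(3), sqrt(7), E, pi,7.3  ,  9.35 ] 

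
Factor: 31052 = 2^2*7^1*1109^1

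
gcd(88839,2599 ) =1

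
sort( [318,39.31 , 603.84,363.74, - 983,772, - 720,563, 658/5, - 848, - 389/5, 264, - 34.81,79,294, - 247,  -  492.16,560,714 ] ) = [ - 983, - 848, - 720,- 492.16, - 247, - 389/5, - 34.81, 39.31, 79,658/5,264, 294,318, 363.74,560,563, 603.84,714, 772 ]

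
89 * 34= 3026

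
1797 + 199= 1996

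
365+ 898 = 1263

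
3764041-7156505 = -3392464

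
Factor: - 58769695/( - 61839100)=11753939/12367820 = 2^(-2)  *  5^( - 1) * 653^( - 1)*757^1*947^ ( - 1)*15527^1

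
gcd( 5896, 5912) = 8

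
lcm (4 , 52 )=52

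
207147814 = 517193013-310045199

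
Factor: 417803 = 29^1*14407^1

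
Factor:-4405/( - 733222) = 2^ ( - 1) * 5^1*7^ ( - 1 )*83^(  -  1 ) * 631^( - 1 ) * 881^1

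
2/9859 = 2/9859 = 0.00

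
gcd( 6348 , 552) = 276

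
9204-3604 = 5600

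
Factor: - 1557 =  - 3^2 * 173^1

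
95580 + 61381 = 156961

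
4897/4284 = 4897/4284 = 1.14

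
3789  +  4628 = 8417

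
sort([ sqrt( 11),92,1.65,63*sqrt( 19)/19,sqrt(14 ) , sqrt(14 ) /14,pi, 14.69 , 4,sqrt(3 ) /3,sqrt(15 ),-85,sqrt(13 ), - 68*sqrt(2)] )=[ - 68 * sqrt ( 2 ), - 85,sqrt(14 ) /14, sqrt(3)/3,1.65,pi,sqrt(11), sqrt(13 ), sqrt ( 14 ),sqrt( 15),4,63*sqrt(19)/19, 14.69,92]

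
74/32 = 37/16  =  2.31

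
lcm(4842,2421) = 4842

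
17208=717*24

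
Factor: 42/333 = 2^1*3^(-1)*7^1*37^(- 1) = 14/111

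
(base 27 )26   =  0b111100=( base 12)50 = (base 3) 2020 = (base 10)60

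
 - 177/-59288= 177/59288 = 0.00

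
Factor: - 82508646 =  - 2^1*3^1*11^1*41^1*30491^1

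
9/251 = 9/251  =  0.04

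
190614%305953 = 190614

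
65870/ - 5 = - 13174 + 0/1  =  - 13174.00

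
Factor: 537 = 3^1*179^1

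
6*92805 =556830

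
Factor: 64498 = 2^1*  7^1*17^1*271^1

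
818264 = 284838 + 533426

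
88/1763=88/1763 = 0.05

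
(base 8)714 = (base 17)1A1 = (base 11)389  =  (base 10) 460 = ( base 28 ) GC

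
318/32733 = 106/10911 =0.01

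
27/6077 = 27/6077 = 0.00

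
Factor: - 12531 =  - 3^1  *4177^1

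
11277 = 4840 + 6437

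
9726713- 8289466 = 1437247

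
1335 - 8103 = - 6768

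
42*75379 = 3165918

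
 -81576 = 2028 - 83604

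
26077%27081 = 26077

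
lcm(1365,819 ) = 4095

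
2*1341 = 2682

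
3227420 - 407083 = 2820337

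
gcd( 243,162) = 81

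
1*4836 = 4836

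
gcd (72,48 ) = 24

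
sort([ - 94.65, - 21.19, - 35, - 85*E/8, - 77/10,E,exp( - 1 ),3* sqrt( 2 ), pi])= [ - 94.65, - 35, - 85 * E/8, - 21.19, - 77/10, exp(-1 ),E,pi,3*sqrt( 2) ] 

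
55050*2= 110100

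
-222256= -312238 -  - 89982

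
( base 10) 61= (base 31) 1U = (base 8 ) 75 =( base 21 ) 2j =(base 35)1q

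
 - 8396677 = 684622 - 9081299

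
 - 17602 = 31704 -49306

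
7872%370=102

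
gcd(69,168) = 3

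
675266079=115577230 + 559688849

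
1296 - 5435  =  - 4139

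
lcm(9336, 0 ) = 0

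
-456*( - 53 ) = 24168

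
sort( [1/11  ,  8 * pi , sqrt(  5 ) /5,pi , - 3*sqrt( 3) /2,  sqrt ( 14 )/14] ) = [-3*sqrt(3 ) /2,  1/11,sqrt( 14 ) /14,sqrt(5) /5, pi, 8*pi]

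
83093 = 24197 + 58896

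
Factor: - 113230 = -2^1*5^1*13^2*67^1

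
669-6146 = -5477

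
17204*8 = 137632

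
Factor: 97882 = 2^1*109^1*449^1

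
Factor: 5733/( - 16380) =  -2^(- 2)*5^( - 1 )*7^1= - 7/20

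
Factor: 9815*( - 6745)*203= -5^2*7^1*13^1*19^1*29^1 * 71^1*151^1 = -  13439041525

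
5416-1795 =3621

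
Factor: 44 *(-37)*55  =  -2^2*5^1 * 11^2*37^1 = - 89540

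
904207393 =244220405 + 659986988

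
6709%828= 85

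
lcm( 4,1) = 4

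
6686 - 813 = 5873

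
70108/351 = 70108/351 = 199.74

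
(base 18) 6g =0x7c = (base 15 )84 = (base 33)3P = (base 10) 124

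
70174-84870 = - 14696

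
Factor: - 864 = - 2^5  *  3^3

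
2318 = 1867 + 451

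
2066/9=2066/9 = 229.56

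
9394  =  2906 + 6488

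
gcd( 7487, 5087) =1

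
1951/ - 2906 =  - 1951/2906 = - 0.67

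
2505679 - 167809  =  2337870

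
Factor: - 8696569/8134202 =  - 2^( - 1) * 7^2 * 67^( - 1)* 60703^( - 1) * 177481^1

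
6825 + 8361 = 15186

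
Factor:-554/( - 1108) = 1/2 = 2^(  -  1)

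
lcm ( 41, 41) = 41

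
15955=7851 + 8104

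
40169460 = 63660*631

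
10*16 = 160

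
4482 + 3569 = 8051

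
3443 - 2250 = 1193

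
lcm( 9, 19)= 171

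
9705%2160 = 1065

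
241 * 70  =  16870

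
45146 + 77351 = 122497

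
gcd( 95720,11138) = 2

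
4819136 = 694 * 6944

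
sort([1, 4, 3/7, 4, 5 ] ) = [ 3/7,1,4, 4,5 ]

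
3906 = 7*558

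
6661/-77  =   - 87+38/77 = - 86.51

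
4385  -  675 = 3710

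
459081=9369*49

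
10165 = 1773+8392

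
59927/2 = 59927/2 =29963.50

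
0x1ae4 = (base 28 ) 8lo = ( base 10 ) 6884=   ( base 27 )9BQ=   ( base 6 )51512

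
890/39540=89/3954 = 0.02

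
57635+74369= 132004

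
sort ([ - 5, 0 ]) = [ - 5, 0]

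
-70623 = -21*3363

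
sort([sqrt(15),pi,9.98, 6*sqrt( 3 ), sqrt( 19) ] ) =[pi , sqrt( 15), sqrt (19 ), 9.98, 6*sqrt( 3 )]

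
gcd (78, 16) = 2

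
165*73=12045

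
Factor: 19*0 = 0^1= 0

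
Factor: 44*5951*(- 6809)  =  - 1782895796 =-2^2*11^3*541^1*619^1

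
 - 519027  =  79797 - 598824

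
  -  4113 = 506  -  4619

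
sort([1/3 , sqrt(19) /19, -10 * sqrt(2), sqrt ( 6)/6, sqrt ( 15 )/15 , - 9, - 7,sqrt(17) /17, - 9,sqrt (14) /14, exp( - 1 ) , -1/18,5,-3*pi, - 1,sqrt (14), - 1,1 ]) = [  -  10*sqrt( 2 ),-3 * pi,-9,-9, - 7, - 1, - 1, - 1/18,sqrt(19 ) /19,sqrt( 17 )/17,sqrt ( 15 ) /15,sqrt( 14 )/14,1/3, exp( - 1 ), sqrt(6)/6 , 1, sqrt( 14),5]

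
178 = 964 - 786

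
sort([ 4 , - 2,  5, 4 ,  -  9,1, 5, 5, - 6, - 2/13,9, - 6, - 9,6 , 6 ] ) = [ - 9, - 9, - 6, - 6,- 2 , - 2/13,  1,  4,4, 5 , 5 , 5,6, 6,9]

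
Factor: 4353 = 3^1*1451^1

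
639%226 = 187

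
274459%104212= 66035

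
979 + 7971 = 8950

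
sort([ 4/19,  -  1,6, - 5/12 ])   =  [- 1, - 5/12, 4/19 , 6]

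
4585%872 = 225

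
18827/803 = 18827/803 = 23.45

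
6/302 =3/151=   0.02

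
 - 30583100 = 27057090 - 57640190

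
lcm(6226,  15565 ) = 31130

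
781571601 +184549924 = 966121525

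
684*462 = 316008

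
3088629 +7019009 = 10107638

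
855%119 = 22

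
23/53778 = 23/53778 = 0.00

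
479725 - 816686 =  - 336961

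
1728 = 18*96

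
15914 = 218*73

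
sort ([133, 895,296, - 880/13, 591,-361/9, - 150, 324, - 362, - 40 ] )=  [ - 362,-150,-880/13,-361/9,-40, 133,296,324,  591,895] 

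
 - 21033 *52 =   -  1093716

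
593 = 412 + 181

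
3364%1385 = 594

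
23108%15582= 7526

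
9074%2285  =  2219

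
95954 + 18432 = 114386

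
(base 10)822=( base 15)39c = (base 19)255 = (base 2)1100110110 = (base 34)O6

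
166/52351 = 166/52351  =  0.00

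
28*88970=2491160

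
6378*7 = 44646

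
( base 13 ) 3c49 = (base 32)8f8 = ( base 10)8680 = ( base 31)910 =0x21e8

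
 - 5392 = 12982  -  18374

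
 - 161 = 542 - 703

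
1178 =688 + 490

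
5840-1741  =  4099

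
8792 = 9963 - 1171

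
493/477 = 493/477 = 1.03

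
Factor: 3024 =2^4*3^3*7^1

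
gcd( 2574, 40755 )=429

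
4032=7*576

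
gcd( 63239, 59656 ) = 1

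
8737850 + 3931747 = 12669597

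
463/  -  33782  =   - 463/33782  =  -  0.01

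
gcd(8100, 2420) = 20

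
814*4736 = 3855104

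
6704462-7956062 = -1251600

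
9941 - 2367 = 7574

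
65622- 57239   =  8383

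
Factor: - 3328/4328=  - 416/541 = - 2^5*13^1*541^ (-1)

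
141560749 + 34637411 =176198160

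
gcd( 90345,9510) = 4755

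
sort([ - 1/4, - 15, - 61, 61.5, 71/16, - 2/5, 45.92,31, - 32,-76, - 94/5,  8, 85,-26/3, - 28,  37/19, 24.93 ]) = [-76, - 61, - 32, - 28, - 94/5,-15 , - 26/3, - 2/5,-1/4,37/19, 71/16,8, 24.93, 31,45.92,61.5, 85 ] 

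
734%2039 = 734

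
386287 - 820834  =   - 434547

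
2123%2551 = 2123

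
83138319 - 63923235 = 19215084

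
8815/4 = 8815/4 = 2203.75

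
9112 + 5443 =14555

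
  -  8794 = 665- 9459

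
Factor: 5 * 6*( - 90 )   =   - 2^2*3^3* 5^2  =  - 2700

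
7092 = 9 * 788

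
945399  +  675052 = 1620451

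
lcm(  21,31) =651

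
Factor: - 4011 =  - 3^1 *7^1 * 191^1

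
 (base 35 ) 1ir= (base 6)12414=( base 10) 1882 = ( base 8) 3532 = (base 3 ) 2120201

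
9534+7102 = 16636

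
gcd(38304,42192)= 144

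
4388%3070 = 1318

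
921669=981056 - 59387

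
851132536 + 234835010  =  1085967546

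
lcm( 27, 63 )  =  189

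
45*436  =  19620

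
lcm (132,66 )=132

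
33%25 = 8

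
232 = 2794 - 2562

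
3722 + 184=3906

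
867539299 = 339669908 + 527869391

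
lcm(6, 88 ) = 264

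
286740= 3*95580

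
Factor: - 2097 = - 3^2 *233^1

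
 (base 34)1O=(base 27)24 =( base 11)53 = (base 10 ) 58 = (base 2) 111010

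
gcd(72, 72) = 72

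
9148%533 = 87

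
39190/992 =39+251/496 = 39.51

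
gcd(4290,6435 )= 2145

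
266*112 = 29792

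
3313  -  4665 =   -  1352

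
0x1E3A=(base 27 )agg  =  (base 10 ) 7738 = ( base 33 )73g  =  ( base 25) C9D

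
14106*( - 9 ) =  - 126954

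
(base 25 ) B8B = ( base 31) 7BI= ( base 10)7086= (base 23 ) d92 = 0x1bae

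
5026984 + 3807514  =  8834498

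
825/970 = 165/194= 0.85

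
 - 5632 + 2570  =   - 3062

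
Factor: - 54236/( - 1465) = 2^2*5^( - 1)*7^1 *13^1 * 149^1*293^( - 1 ) 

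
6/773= 6/773=0.01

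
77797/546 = 142+265/546 = 142.49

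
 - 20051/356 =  - 57 + 241/356 = - 56.32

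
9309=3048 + 6261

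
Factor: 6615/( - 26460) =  - 1/4  =  - 2^( - 2)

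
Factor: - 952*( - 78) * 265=19677840 = 2^4*3^1*5^1*7^1*13^1 *17^1*53^1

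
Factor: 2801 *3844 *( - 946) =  - 10185623624 = -2^3*11^1*31^2*43^1*2801^1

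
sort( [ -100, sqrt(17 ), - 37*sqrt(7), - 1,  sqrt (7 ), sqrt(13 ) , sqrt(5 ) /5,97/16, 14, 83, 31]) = [ - 100,-37 *sqrt( 7 )  , - 1, sqrt(5) /5,sqrt(7),  sqrt( 13 ), sqrt(17) , 97/16, 14,31, 83]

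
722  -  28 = 694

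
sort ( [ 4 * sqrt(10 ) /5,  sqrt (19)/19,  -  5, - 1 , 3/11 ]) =[ - 5,  -  1, sqrt( 19)/19, 3/11,  4 * sqrt(10) /5]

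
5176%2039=1098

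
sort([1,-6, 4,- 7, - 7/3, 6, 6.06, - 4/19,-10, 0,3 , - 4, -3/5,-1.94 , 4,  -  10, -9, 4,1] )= [- 10, - 10 ,- 9, - 7,- 6, - 4,-7/3, - 1.94, - 3/5, - 4/19, 0,1,1, 3,4,4, 4,6, 6.06]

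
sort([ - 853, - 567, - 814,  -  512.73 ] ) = [-853, -814, - 567, - 512.73 ]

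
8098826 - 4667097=3431729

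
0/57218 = 0=0.00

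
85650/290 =295 + 10/29= 295.34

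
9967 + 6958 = 16925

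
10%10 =0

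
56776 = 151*376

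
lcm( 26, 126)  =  1638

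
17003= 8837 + 8166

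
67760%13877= 12252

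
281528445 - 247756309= 33772136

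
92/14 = 46/7  =  6.57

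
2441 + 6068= 8509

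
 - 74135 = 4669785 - 4743920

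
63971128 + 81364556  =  145335684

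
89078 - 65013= 24065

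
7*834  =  5838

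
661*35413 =23407993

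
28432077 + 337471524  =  365903601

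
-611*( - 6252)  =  3819972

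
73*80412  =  5870076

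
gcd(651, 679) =7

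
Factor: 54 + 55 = 109^1 = 109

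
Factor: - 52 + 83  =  31= 31^1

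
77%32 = 13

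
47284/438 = 23642/219 = 107.95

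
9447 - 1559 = 7888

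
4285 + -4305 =- 20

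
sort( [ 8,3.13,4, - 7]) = [- 7, 3.13, 4,8] 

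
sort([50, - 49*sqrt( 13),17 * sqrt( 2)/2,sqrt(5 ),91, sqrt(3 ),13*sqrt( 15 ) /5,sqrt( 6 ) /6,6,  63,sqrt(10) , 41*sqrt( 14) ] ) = [ - 49 * sqrt( 13),sqrt(6) /6 , sqrt(3),sqrt(5 ),sqrt ( 10 ),6,13* sqrt(15 ) /5,17*sqrt(2) /2,50,63,91,41*sqrt(14)]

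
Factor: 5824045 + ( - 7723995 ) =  - 2^1* 5^2 * 13^1 *37^1 * 79^1 =- 1899950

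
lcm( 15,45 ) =45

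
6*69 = 414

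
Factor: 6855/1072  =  2^ ( - 4)*3^1 * 5^1*67^( - 1 ) * 457^1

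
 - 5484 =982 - 6466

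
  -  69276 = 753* ( - 92) 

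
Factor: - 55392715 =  - 5^1*7^1*17^1 * 93097^1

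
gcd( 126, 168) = 42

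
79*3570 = 282030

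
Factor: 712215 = 3^2*5^1  *7^2*17^1*19^1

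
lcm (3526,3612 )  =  148092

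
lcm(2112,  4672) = 154176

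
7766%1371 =911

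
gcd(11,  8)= 1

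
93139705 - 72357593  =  20782112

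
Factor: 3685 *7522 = 2^1* 5^1*11^1*67^1 * 3761^1 = 27718570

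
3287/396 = 8 + 119/396 =8.30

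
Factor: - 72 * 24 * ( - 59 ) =2^6*3^3*59^1 = 101952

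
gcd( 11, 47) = 1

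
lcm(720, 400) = 3600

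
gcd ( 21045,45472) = 1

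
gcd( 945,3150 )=315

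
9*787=7083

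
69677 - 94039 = - 24362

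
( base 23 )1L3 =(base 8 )1767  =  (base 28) 187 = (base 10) 1015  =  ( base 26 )1D1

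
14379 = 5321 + 9058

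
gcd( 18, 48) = 6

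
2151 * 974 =2095074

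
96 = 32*3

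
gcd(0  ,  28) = 28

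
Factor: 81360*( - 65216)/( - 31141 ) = 2^10*  3^2*5^1*11^( - 1 )*19^ ( - 1)*113^1*149^( - 1 ) * 1019^1= 5305973760/31141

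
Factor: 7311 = 3^1*2437^1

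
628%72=52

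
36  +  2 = 38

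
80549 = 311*259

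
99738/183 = 545+1/61 = 545.02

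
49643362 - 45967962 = 3675400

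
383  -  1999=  - 1616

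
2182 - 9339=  - 7157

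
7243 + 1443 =8686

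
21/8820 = 1/420 =0.00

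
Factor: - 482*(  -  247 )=2^1*13^1*19^1*241^1=119054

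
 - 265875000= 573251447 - 839126447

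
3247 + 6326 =9573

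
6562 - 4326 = 2236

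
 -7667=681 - 8348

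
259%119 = 21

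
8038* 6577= 52865926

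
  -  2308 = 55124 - 57432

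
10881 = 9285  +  1596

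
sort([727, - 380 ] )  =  [ - 380, 727]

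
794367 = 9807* 81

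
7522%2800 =1922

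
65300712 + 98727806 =164028518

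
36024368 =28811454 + 7212914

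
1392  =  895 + 497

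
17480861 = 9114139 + 8366722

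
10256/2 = 5128 =5128.00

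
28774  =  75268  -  46494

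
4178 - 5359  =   - 1181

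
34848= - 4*( - 8712)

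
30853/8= 3856 + 5/8  =  3856.62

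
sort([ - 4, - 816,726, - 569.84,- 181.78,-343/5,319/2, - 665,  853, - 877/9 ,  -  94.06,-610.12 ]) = [ - 816 , - 665, - 610.12, - 569.84, - 181.78, - 877/9, - 94.06, - 343/5 , - 4,319/2,726,853 ] 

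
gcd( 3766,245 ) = 7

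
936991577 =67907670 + 869083907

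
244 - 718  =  -474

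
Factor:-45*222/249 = -3330/83 = -2^1*3^2  *5^1*37^1*83^(- 1)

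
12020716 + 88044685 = 100065401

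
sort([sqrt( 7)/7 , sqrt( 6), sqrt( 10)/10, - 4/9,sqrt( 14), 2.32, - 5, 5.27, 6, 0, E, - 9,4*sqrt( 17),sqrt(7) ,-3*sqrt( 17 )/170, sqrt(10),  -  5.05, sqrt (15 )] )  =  [  -  9, - 5.05, - 5, -4/9, - 3*sqrt(  17)/170,0,sqrt( 10 )/10,sqrt( 7)/7 , 2.32, sqrt( 6), sqrt(7) , E, sqrt( 10), sqrt( 14 ),sqrt( 15), 5.27 , 6,4 * sqrt(17 )]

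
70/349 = 70/349 = 0.20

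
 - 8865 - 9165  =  - 18030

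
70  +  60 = 130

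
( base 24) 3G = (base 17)53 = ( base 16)58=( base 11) 80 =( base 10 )88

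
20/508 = 5/127 = 0.04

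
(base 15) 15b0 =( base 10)4665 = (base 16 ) 1239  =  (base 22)9e1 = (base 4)1020321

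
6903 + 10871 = 17774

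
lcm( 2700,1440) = 21600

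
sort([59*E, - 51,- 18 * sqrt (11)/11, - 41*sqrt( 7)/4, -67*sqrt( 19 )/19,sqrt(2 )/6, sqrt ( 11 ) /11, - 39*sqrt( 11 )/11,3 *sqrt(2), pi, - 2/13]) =[ - 51, - 41 * sqrt( 7) /4,-67*sqrt( 19)/19 , - 39*sqrt( 11)/11, - 18 *sqrt( 11)/11,  -  2/13,sqrt( 2) /6,sqrt( 11)/11 , pi,3*sqrt (2), 59*E ]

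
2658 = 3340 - 682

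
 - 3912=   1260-5172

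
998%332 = 2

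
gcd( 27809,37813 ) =1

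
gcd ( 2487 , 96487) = 1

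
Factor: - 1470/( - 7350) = 1/5= 5^( - 1)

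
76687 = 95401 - 18714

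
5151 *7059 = 36360909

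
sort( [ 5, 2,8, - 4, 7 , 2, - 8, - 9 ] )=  [  -  9, - 8, - 4, 2,2,  5,7 , 8] 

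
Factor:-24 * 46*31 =- 34224=- 2^4*3^1 * 23^1*31^1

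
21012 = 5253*4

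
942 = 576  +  366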